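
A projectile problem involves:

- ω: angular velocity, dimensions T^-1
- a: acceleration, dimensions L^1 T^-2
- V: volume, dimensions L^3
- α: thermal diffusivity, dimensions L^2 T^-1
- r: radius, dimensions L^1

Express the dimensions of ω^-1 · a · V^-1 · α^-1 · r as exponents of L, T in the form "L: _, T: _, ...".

Collect each base-dimension exponent across the product:
  L: −(0) + (1) − (3) − (2) + (1) = -3
  T: −(-1) + (-2) − (0) − (-1) + (0) = 0
So the dimensions are [L⁻³].

L: -3, T: 0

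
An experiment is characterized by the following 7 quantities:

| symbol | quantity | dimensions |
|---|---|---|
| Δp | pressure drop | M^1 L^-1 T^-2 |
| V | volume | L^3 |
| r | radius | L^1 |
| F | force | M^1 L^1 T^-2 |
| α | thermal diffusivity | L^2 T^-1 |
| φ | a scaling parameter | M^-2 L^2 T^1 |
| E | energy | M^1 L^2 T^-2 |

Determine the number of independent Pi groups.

4

There are 7 variables and 3 base dimensions (M, L, T).
The dimension matrix has rank 3.
Independent dimensionless groups: 7 − 3 = 4.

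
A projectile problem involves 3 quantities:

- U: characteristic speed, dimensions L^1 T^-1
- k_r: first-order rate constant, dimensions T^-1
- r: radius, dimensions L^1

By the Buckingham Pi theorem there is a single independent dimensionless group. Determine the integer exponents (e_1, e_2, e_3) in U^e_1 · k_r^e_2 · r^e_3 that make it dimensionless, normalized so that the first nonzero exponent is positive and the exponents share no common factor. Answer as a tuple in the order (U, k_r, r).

(1, -1, -1)

L: e_1·(1) + e_2·(0) + e_3·(1) = 0
T: e_1·(-1) + e_2·(-1) + e_3·(0) = 0
Solving this homogeneous linear system for the smallest-integer solution (first nonzero entry positive) gives (1, -1, -1).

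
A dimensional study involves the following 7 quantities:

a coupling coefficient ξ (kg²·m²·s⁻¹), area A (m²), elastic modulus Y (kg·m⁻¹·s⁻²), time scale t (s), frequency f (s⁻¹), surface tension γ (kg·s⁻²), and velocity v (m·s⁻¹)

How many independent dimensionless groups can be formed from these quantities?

There are 7 variables and 3 base dimensions (M, L, T).
The dimension matrix has rank 3.
Independent dimensionless groups: 7 − 3 = 4.

4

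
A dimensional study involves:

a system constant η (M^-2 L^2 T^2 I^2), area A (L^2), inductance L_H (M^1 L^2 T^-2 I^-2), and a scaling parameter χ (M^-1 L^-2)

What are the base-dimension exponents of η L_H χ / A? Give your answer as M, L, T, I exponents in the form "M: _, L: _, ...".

Collect each base-dimension exponent across the product:
  M: (-2) − (0) + (1) + (-1) = -2
  L: (2) − (2) + (2) + (-2) = 0
  T: (2) − (0) + (-2) + (0) = 0
  I: (2) − (0) + (-2) + (0) = 0
So the dimensions are [M⁻²].

M: -2, L: 0, T: 0, I: 0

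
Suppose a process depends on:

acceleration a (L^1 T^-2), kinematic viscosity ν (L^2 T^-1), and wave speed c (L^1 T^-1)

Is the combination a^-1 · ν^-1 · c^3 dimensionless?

Sum the exponent of each base dimension across the product:
  L: −[a]_L − [ν]_L + 3·[c]_L = −(1) − (2) + 3·(1) = 0
  T: −[a]_T − [ν]_T + 3·[c]_T = −(-2) − (-1) + 3·(-1) = 0
All base exponents vanish — dimensionless.

yes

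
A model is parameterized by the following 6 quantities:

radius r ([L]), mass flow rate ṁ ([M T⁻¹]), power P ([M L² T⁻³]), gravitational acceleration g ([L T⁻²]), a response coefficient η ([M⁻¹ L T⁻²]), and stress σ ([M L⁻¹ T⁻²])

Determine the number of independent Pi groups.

There are 6 variables and 3 base dimensions (M, L, T).
The dimension matrix has rank 3.
Independent dimensionless groups: 6 − 3 = 3.

3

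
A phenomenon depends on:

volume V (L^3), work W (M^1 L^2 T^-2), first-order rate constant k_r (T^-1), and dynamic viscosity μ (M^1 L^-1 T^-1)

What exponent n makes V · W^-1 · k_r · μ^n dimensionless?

Balance the M exponent: (1)·n from μ, plus (0) − (1) + (0) = -1 from the rest, must sum to zero.
n − 1 = 0, so n = 1.

1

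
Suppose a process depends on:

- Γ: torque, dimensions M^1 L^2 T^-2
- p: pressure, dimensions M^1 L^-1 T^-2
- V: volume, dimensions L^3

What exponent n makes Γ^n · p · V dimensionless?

-1

Balance the M exponent: (1)·n from Γ, plus (1) + (0) = 1 from the rest, must sum to zero.
n + 1 = 0, so n = -1.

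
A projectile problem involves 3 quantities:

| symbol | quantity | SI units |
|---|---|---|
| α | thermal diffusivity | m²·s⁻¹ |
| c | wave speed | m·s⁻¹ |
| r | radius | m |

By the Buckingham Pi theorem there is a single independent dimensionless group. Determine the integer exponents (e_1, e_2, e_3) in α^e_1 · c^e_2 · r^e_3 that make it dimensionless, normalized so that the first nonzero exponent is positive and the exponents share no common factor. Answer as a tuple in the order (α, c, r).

L: e_1·(2) + e_2·(1) + e_3·(1) = 0
T: e_1·(-1) + e_2·(-1) + e_3·(0) = 0
Solving this homogeneous linear system for the smallest-integer solution (first nonzero entry positive) gives (1, -1, -1).

(1, -1, -1)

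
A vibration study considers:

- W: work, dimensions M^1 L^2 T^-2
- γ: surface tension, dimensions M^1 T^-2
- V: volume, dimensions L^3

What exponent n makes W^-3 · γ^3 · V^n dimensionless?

Balance the L exponent: (3)·n from V, plus −3·(2) + 3·(0) = -6 from the rest, must sum to zero.
3n − 6 = 0, so n = 2.

2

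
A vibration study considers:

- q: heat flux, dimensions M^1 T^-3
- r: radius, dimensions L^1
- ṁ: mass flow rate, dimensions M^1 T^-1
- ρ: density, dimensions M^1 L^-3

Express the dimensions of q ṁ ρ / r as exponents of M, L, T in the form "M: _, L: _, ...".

Collect each base-dimension exponent across the product:
  M: (1) − (0) + (1) + (1) = 3
  L: (0) − (1) + (0) + (-3) = -4
  T: (-3) − (0) + (-1) + (0) = -4
So the dimensions are [M³ L⁻⁴ T⁻⁴].

M: 3, L: -4, T: -4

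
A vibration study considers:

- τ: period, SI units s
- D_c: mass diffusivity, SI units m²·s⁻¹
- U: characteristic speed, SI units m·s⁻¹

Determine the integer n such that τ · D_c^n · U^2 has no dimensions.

-1

Balance the L exponent: (2)·n from D_c, plus (0) + 2·(1) = 2 from the rest, must sum to zero.
2n + 2 = 0, so n = -1.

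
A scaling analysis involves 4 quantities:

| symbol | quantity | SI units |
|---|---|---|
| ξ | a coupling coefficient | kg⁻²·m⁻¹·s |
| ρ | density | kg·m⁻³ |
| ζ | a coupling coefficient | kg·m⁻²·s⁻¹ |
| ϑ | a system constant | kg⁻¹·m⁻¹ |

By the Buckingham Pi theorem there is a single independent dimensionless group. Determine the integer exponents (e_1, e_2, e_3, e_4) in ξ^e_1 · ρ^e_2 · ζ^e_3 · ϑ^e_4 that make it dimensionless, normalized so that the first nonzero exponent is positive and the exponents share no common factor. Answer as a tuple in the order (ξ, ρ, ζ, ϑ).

(2, -1, 2, -3)

M: e_1·(-2) + e_2·(1) + e_3·(1) + e_4·(-1) = 0
L: e_1·(-1) + e_2·(-3) + e_3·(-2) + e_4·(-1) = 0
T: e_1·(1) + e_2·(0) + e_3·(-1) + e_4·(0) = 0
Solving this homogeneous linear system for the smallest-integer solution (first nonzero entry positive) gives (2, -1, 2, -3).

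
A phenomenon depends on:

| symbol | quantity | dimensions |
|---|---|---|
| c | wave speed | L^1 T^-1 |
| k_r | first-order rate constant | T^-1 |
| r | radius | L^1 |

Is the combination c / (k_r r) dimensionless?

yes

Sum the exponent of each base dimension across the product:
  L: [c]_L − [k_r]_L − [r]_L = (1) − (0) − (1) = 0
  T: [c]_T − [k_r]_T − [r]_T = (-1) − (-1) − (0) = 0
All base exponents vanish — dimensionless.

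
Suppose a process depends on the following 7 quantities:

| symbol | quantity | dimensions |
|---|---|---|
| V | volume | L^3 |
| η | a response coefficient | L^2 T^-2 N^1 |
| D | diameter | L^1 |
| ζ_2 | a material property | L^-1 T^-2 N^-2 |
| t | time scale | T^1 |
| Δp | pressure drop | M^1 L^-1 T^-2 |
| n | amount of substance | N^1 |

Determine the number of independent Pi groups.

3

There are 7 variables and 4 base dimensions (M, L, T, N).
The dimension matrix has rank 4.
Independent dimensionless groups: 7 − 4 = 3.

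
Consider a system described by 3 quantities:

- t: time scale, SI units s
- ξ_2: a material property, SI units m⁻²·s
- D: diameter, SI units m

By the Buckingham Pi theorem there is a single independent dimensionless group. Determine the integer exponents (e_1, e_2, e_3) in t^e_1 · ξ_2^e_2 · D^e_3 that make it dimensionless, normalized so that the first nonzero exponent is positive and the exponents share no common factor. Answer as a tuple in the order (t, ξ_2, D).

L: e_1·(0) + e_2·(-2) + e_3·(1) = 0
T: e_1·(1) + e_2·(1) + e_3·(0) = 0
Solving this homogeneous linear system for the smallest-integer solution (first nonzero entry positive) gives (1, -1, -2).

(1, -1, -2)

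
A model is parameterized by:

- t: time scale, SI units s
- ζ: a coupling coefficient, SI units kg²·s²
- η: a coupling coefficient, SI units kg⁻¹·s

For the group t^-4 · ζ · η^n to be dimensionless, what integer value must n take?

Balance the M exponent: (-1)·n from η, plus −4·(0) + (2) = 2 from the rest, must sum to zero.
−n + 2 = 0, so n = 2.

2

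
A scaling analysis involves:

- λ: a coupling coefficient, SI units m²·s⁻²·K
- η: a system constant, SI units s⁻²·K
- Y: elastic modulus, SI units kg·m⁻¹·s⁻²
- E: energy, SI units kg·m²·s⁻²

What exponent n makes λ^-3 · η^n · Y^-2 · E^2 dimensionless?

Balance the T exponent: (-2)·n from η, plus −3·(-2) − 2·(-2) + 2·(-2) = 6 from the rest, must sum to zero.
-2n + 6 = 0, so n = 3.

3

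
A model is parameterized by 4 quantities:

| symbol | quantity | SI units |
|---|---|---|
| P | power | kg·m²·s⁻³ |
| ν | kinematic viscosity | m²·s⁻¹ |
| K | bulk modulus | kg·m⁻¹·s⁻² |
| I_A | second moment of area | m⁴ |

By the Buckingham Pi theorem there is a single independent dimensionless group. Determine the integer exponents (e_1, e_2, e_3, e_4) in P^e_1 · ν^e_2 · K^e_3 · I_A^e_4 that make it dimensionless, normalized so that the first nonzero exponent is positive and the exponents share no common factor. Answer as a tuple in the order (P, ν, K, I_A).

(4, -4, -4, -1)

M: e_1·(1) + e_2·(0) + e_3·(1) + e_4·(0) = 0
L: e_1·(2) + e_2·(2) + e_3·(-1) + e_4·(4) = 0
T: e_1·(-3) + e_2·(-1) + e_3·(-2) + e_4·(0) = 0
Solving this homogeneous linear system for the smallest-integer solution (first nonzero entry positive) gives (4, -4, -4, -1).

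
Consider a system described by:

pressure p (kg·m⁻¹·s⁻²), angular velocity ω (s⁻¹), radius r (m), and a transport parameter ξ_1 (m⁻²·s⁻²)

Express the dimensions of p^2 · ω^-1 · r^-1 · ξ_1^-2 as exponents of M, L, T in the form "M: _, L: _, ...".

Collect each base-dimension exponent across the product:
  M: 2·(1) − (0) − (0) − 2·(0) = 2
  L: 2·(-1) − (0) − (1) − 2·(-2) = 1
  T: 2·(-2) − (-1) − (0) − 2·(-2) = 1
So the dimensions are [M² L T].

M: 2, L: 1, T: 1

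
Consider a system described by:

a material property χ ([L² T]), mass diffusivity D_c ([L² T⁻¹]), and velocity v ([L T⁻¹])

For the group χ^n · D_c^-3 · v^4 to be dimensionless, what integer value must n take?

Balance the L exponent: (2)·n from χ, plus −3·(2) + 4·(1) = -2 from the rest, must sum to zero.
2n − 2 = 0, so n = 1.

1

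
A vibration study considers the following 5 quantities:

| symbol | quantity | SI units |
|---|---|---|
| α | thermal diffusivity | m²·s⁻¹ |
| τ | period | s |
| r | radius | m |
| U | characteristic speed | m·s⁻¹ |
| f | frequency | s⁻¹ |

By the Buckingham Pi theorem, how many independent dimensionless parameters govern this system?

3

There are 5 variables and 2 base dimensions (L, T).
The dimension matrix has rank 2.
Independent dimensionless groups: 5 − 2 = 3.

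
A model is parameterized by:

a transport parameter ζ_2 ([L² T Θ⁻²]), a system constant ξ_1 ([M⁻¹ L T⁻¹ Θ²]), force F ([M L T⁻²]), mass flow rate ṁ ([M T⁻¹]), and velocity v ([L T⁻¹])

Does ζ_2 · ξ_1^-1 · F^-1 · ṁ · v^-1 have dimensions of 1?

no

Sum the exponent of each base dimension across the product:
  M: [ζ_2]_M − [ξ_1]_M − [F]_M + [ṁ]_M − [v]_M = (0) − (-1) − (1) + (1) − (0) = 1
  L: [ζ_2]_L − [ξ_1]_L − [F]_L + [ṁ]_L − [v]_L = (2) − (1) − (1) + (0) − (1) = -1
  T: [ζ_2]_T − [ξ_1]_T − [F]_T + [ṁ]_T − [v]_T = (1) − (-1) − (-2) + (-1) − (-1) = 4
  Θ: [ζ_2]_Θ − [ξ_1]_Θ − [F]_Θ + [ṁ]_Θ − [v]_Θ = (-2) − (2) − (0) + (0) − (0) = -4
Net dimensions [M L⁻¹ T⁴ Θ⁻⁴] ≠ [1] — not dimensionless.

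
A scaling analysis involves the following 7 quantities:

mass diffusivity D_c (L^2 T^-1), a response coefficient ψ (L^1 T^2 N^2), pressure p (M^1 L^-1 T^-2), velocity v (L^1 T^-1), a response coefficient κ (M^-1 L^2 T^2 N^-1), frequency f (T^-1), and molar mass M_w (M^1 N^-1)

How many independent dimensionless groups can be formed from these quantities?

There are 7 variables and 4 base dimensions (M, L, T, N).
The dimension matrix has rank 4.
Independent dimensionless groups: 7 − 4 = 3.

3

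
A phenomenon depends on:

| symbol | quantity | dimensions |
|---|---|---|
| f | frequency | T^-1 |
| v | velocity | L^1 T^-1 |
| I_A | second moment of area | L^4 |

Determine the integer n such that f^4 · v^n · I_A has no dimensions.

Balance the L exponent: (1)·n from v, plus 4·(0) + (4) = 4 from the rest, must sum to zero.
n + 4 = 0, so n = -4.

-4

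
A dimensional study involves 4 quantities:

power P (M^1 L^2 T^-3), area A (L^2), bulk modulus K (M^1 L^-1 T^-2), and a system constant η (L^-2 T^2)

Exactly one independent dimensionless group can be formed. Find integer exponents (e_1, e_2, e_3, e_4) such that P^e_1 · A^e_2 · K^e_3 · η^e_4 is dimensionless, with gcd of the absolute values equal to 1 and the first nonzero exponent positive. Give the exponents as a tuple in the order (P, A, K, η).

M: e_1·(1) + e_2·(0) + e_3·(1) + e_4·(0) = 0
L: e_1·(2) + e_2·(2) + e_3·(-1) + e_4·(-2) = 0
T: e_1·(-3) + e_2·(0) + e_3·(-2) + e_4·(2) = 0
Solving this homogeneous linear system for the smallest-integer solution (first nonzero entry positive) gives (2, -2, -2, 1).

(2, -2, -2, 1)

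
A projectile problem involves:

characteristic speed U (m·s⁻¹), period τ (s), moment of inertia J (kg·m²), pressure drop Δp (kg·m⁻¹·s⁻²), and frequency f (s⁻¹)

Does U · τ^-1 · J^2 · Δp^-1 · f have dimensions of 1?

Sum the exponent of each base dimension across the product:
  M: [U]_M − [τ]_M + 2·[J]_M − [Δp]_M + [f]_M = (0) − (0) + 2·(1) − (1) + (0) = 1
  L: [U]_L − [τ]_L + 2·[J]_L − [Δp]_L + [f]_L = (1) − (0) + 2·(2) − (-1) + (0) = 6
  T: [U]_T − [τ]_T + 2·[J]_T − [Δp]_T + [f]_T = (-1) − (1) + 2·(0) − (-2) + (-1) = -1
Net dimensions [M L⁶ T⁻¹] ≠ [1] — not dimensionless.

no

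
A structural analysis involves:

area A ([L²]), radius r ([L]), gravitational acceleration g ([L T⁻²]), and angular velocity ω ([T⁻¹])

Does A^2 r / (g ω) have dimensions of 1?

Sum the exponent of each base dimension across the product:
  L: 2·[A]_L + [r]_L − [g]_L − [ω]_L = 2·(2) + (1) − (1) − (0) = 4
  T: 2·[A]_T + [r]_T − [g]_T − [ω]_T = 2·(0) + (0) − (-2) − (-1) = 3
Net dimensions [L⁴ T³] ≠ [1] — not dimensionless.

no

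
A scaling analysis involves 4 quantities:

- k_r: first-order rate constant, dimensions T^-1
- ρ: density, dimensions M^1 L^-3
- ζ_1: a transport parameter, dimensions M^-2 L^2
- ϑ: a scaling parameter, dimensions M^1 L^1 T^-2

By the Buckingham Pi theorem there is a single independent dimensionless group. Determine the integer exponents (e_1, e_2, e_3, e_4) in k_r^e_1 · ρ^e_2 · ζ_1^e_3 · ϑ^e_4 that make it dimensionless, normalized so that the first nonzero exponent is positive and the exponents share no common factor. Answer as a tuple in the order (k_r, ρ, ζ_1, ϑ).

M: e_1·(0) + e_2·(1) + e_3·(-2) + e_4·(1) = 0
L: e_1·(0) + e_2·(-3) + e_3·(2) + e_4·(1) = 0
T: e_1·(-1) + e_2·(0) + e_3·(0) + e_4·(-2) = 0
Solving this homogeneous linear system for the smallest-integer solution (first nonzero entry positive) gives (2, -1, -1, -1).

(2, -1, -1, -1)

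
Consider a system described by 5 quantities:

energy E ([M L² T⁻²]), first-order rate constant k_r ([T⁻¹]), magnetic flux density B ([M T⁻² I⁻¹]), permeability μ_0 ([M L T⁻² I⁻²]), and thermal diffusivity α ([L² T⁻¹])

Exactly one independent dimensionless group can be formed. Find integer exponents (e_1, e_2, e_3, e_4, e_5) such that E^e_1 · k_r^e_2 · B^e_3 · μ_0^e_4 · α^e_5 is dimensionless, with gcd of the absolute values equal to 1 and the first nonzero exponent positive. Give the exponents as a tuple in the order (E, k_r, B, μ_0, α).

M: e_1·(1) + e_2·(0) + e_3·(1) + e_4·(1) + e_5·(0) = 0
L: e_1·(2) + e_2·(0) + e_3·(0) + e_4·(1) + e_5·(2) = 0
T: e_1·(-2) + e_2·(-1) + e_3·(-2) + e_4·(-2) + e_5·(-1) = 0
I: e_1·(0) + e_2·(0) + e_3·(-1) + e_4·(-2) + e_5·(0) = 0
Solving this homogeneous linear system for the smallest-integer solution (first nonzero entry positive) gives (2, 3, -4, 2, -3).

(2, 3, -4, 2, -3)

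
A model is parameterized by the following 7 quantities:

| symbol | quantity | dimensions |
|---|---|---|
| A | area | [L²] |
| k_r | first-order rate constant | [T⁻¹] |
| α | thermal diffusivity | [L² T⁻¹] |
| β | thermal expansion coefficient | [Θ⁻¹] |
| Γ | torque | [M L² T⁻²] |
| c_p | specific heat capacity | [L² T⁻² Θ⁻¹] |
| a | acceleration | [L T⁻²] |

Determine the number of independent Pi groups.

There are 7 variables and 4 base dimensions (M, L, T, Θ).
The dimension matrix has rank 4.
Independent dimensionless groups: 7 − 4 = 3.

3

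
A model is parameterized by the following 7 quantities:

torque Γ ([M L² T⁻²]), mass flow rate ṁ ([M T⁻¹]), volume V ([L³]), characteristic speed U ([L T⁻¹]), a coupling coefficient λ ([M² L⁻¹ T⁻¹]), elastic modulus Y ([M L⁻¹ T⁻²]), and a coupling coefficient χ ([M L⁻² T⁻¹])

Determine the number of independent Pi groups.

4

There are 7 variables and 3 base dimensions (M, L, T).
The dimension matrix has rank 3.
Independent dimensionless groups: 7 − 3 = 4.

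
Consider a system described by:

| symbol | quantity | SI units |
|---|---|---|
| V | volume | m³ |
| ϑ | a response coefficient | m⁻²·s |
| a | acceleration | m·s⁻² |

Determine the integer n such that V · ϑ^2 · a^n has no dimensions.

Balance the L exponent: (1)·n from a, plus (3) + 2·(-2) = -1 from the rest, must sum to zero.
n − 1 = 0, so n = 1.

1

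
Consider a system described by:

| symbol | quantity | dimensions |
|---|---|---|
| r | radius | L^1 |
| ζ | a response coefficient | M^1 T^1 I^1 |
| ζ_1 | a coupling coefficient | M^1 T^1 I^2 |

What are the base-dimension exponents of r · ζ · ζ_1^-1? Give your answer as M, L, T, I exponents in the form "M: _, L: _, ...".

M: 0, L: 1, T: 0, I: -1

Collect each base-dimension exponent across the product:
  M: (0) + (1) − (1) = 0
  L: (1) + (0) − (0) = 1
  T: (0) + (1) − (1) = 0
  I: (0) + (1) − (2) = -1
So the dimensions are [L I⁻¹].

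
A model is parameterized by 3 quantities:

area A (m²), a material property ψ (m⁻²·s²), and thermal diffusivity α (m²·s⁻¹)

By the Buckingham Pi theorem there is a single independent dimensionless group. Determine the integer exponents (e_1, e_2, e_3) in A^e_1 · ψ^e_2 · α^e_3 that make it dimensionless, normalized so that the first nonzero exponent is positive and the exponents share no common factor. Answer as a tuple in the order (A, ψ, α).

L: e_1·(2) + e_2·(-2) + e_3·(2) = 0
T: e_1·(0) + e_2·(2) + e_3·(-1) = 0
Solving this homogeneous linear system for the smallest-integer solution (first nonzero entry positive) gives (1, -1, -2).

(1, -1, -2)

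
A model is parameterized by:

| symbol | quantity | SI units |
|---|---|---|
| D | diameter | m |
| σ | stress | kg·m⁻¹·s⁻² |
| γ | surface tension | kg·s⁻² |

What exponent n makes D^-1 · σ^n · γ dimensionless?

Balance the M exponent: (1)·n from σ, plus −(0) + (1) = 1 from the rest, must sum to zero.
n + 1 = 0, so n = -1.

-1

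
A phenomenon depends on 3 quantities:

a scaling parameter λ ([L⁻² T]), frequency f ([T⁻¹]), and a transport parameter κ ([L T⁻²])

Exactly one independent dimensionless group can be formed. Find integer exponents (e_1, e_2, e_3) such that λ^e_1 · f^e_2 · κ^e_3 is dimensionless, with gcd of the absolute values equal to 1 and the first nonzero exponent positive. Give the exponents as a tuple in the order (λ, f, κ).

(1, -3, 2)

L: e_1·(-2) + e_2·(0) + e_3·(1) = 0
T: e_1·(1) + e_2·(-1) + e_3·(-2) = 0
Solving this homogeneous linear system for the smallest-integer solution (first nonzero entry positive) gives (1, -3, 2).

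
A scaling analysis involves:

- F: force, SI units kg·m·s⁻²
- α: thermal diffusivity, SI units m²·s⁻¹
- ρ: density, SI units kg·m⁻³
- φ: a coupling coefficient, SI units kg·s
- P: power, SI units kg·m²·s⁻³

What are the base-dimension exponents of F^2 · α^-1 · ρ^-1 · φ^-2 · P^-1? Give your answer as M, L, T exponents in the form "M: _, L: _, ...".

Collect each base-dimension exponent across the product:
  M: 2·(1) − (0) − (1) − 2·(1) − (1) = -2
  L: 2·(1) − (2) − (-3) − 2·(0) − (2) = 1
  T: 2·(-2) − (-1) − (0) − 2·(1) − (-3) = -2
So the dimensions are [M⁻² L T⁻²].

M: -2, L: 1, T: -2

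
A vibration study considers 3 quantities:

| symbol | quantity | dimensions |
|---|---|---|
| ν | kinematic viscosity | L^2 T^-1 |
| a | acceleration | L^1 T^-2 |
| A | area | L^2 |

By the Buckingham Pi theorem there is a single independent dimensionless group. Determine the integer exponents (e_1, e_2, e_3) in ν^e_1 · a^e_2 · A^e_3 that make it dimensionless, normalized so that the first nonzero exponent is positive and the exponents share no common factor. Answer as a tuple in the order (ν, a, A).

L: e_1·(2) + e_2·(1) + e_3·(2) = 0
T: e_1·(-1) + e_2·(-2) + e_3·(0) = 0
Solving this homogeneous linear system for the smallest-integer solution (first nonzero entry positive) gives (4, -2, -3).

(4, -2, -3)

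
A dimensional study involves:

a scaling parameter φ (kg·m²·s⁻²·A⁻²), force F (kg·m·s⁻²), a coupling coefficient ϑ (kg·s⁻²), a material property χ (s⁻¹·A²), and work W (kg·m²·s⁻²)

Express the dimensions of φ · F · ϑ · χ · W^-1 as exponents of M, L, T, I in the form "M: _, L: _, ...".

M: 2, L: 1, T: -5, I: 0

Collect each base-dimension exponent across the product:
  M: (1) + (1) + (1) + (0) − (1) = 2
  L: (2) + (1) + (0) + (0) − (2) = 1
  T: (-2) + (-2) + (-2) + (-1) − (-2) = -5
  I: (-2) + (0) + (0) + (2) − (0) = 0
So the dimensions are [M² L T⁻⁵].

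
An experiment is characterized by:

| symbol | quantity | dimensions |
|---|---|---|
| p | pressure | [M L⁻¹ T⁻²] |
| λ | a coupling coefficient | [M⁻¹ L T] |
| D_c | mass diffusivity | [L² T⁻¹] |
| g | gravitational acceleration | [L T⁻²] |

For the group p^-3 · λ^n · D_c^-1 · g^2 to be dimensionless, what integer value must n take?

-3

Balance the M exponent: (-1)·n from λ, plus −3·(1) − (0) + 2·(0) = -3 from the rest, must sum to zero.
−n − 3 = 0, so n = -3.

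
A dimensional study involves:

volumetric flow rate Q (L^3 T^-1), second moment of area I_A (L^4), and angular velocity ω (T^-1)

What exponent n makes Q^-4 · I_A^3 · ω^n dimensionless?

Balance the T exponent: (-1)·n from ω, plus −4·(-1) + 3·(0) = 4 from the rest, must sum to zero.
−n + 4 = 0, so n = 4.

4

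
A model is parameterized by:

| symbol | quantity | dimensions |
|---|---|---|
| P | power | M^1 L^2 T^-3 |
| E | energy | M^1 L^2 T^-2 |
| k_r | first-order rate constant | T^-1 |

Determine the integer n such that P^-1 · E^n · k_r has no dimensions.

1

Balance the M exponent: (1)·n from E, plus −(1) + (0) = -1 from the rest, must sum to zero.
n − 1 = 0, so n = 1.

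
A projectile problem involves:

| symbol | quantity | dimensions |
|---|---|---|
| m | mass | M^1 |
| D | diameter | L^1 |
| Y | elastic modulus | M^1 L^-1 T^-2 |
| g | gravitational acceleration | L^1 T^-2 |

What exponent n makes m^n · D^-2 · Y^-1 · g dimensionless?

Balance the M exponent: (1)·n from m, plus −2·(0) − (1) + (0) = -1 from the rest, must sum to zero.
n − 1 = 0, so n = 1.

1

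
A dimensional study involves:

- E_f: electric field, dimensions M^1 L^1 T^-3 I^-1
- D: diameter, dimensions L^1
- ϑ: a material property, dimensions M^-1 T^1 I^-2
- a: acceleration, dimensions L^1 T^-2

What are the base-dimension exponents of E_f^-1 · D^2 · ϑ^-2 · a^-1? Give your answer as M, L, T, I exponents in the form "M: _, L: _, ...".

Collect each base-dimension exponent across the product:
  M: −(1) + 2·(0) − 2·(-1) − (0) = 1
  L: −(1) + 2·(1) − 2·(0) − (1) = 0
  T: −(-3) + 2·(0) − 2·(1) − (-2) = 3
  I: −(-1) + 2·(0) − 2·(-2) − (0) = 5
So the dimensions are [M T³ I⁵].

M: 1, L: 0, T: 3, I: 5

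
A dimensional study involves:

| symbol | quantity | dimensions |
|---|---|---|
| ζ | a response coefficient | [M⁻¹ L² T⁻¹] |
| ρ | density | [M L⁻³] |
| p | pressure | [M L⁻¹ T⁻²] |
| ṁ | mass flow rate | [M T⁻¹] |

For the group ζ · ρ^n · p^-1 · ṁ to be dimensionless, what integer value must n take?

1

Balance the M exponent: (1)·n from ρ, plus (-1) − (1) + (1) = -1 from the rest, must sum to zero.
n − 1 = 0, so n = 1.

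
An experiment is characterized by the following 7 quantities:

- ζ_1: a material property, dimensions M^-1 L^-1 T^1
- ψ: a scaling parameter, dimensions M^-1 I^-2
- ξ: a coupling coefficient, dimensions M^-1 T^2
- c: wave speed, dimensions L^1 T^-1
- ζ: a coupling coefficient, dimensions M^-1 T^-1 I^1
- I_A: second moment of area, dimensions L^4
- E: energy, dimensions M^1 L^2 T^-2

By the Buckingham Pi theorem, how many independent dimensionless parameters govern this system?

3

There are 7 variables and 4 base dimensions (M, L, T, I).
The dimension matrix has rank 4.
Independent dimensionless groups: 7 − 4 = 3.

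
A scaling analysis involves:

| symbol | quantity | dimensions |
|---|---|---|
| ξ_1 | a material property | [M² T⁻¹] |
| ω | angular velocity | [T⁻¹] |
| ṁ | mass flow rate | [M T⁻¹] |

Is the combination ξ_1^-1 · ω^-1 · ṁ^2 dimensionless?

Sum the exponent of each base dimension across the product:
  M: −[ξ_1]_M − [ω]_M + 2·[ṁ]_M = −(2) − (0) + 2·(1) = 0
  L: −[ξ_1]_L − [ω]_L + 2·[ṁ]_L = −(0) − (0) + 2·(0) = 0
  T: −[ξ_1]_T − [ω]_T + 2·[ṁ]_T = −(-1) − (-1) + 2·(-1) = 0
All base exponents vanish — dimensionless.

yes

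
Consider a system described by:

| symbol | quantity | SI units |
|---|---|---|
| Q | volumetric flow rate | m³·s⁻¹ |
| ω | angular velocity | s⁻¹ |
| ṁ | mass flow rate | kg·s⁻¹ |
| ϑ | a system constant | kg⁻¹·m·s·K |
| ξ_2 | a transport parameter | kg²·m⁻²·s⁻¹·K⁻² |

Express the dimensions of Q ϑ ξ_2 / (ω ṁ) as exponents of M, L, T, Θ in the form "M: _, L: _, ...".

M: 0, L: 2, T: 1, Θ: -1

Collect each base-dimension exponent across the product:
  M: (0) − (0) − (1) + (-1) + (2) = 0
  L: (3) − (0) − (0) + (1) + (-2) = 2
  T: (-1) − (-1) − (-1) + (1) + (-1) = 1
  Θ: (0) − (0) − (0) + (1) + (-2) = -1
So the dimensions are [L² T Θ⁻¹].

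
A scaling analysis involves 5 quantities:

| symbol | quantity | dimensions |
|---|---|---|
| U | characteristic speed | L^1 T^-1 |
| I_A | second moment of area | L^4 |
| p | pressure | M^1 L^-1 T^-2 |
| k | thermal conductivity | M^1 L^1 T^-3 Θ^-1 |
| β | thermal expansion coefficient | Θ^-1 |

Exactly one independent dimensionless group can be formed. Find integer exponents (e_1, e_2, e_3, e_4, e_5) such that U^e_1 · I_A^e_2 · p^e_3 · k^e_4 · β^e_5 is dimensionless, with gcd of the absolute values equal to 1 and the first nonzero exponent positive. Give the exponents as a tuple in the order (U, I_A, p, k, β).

M: e_1·(0) + e_2·(0) + e_3·(1) + e_4·(1) + e_5·(0) = 0
L: e_1·(1) + e_2·(4) + e_3·(-1) + e_4·(1) + e_5·(0) = 0
T: e_1·(-1) + e_2·(0) + e_3·(-2) + e_4·(-3) + e_5·(0) = 0
Θ: e_1·(0) + e_2·(0) + e_3·(0) + e_4·(-1) + e_5·(-1) = 0
Solving this homogeneous linear system for the smallest-integer solution (first nonzero entry positive) gives (4, 1, 4, -4, 4).

(4, 1, 4, -4, 4)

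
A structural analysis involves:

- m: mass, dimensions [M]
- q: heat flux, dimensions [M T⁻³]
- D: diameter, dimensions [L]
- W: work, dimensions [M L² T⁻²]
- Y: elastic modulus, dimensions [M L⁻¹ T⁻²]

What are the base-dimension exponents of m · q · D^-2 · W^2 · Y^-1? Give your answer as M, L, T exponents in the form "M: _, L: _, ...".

M: 3, L: 3, T: -5

Collect each base-dimension exponent across the product:
  M: (1) + (1) − 2·(0) + 2·(1) − (1) = 3
  L: (0) + (0) − 2·(1) + 2·(2) − (-1) = 3
  T: (0) + (-3) − 2·(0) + 2·(-2) − (-2) = -5
So the dimensions are [M³ L³ T⁻⁵].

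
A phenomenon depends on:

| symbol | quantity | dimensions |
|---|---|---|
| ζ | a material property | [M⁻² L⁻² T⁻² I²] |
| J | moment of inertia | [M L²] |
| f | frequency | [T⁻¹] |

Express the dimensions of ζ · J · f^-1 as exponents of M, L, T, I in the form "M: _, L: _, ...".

Collect each base-dimension exponent across the product:
  M: (-2) + (1) − (0) = -1
  L: (-2) + (2) − (0) = 0
  T: (-2) + (0) − (-1) = -1
  I: (2) + (0) − (0) = 2
So the dimensions are [M⁻¹ T⁻¹ I²].

M: -1, L: 0, T: -1, I: 2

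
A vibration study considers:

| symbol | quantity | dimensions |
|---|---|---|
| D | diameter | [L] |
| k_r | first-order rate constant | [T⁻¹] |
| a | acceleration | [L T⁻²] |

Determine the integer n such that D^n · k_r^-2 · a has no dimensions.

-1

Balance the L exponent: (1)·n from D, plus −2·(0) + (1) = 1 from the rest, must sum to zero.
n + 1 = 0, so n = -1.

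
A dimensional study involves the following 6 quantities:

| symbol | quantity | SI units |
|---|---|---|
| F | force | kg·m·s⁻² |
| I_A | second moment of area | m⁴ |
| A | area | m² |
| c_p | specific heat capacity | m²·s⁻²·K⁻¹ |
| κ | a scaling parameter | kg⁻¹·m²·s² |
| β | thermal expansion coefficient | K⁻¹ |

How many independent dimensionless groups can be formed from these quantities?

2

There are 6 variables and 4 base dimensions (M, L, T, Θ).
The dimension matrix has rank 4.
Independent dimensionless groups: 6 − 4 = 2.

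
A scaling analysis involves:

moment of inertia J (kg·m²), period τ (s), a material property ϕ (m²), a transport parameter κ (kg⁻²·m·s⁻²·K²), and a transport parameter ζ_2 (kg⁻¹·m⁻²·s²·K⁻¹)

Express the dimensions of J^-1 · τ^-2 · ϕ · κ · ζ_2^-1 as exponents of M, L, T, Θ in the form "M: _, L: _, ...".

M: -2, L: 3, T: -6, Θ: 3

Collect each base-dimension exponent across the product:
  M: −(1) − 2·(0) + (0) + (-2) − (-1) = -2
  L: −(2) − 2·(0) + (2) + (1) − (-2) = 3
  T: −(0) − 2·(1) + (0) + (-2) − (2) = -6
  Θ: −(0) − 2·(0) + (0) + (2) − (-1) = 3
So the dimensions are [M⁻² L³ T⁻⁶ Θ³].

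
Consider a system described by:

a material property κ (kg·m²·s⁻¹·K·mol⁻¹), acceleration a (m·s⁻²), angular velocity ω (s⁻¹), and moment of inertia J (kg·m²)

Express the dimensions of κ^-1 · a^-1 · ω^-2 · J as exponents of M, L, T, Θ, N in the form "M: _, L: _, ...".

Collect each base-dimension exponent across the product:
  M: −(1) − (0) − 2·(0) + (1) = 0
  L: −(2) − (1) − 2·(0) + (2) = -1
  T: −(-1) − (-2) − 2·(-1) + (0) = 5
  Θ: −(1) − (0) − 2·(0) + (0) = -1
  N: −(-1) − (0) − 2·(0) + (0) = 1
So the dimensions are [L⁻¹ T⁵ Θ⁻¹ N].

M: 0, L: -1, T: 5, Θ: -1, N: 1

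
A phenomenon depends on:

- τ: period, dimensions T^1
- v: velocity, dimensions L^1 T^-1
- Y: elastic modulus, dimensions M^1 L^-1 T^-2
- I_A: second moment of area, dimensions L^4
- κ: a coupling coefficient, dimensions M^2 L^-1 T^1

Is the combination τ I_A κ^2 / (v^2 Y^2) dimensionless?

no

Sum the exponent of each base dimension across the product:
  M: [τ]_M − 2·[v]_M − 2·[Y]_M + [I_A]_M + 2·[κ]_M = (0) − 2·(0) − 2·(1) + (0) + 2·(2) = 2
  L: [τ]_L − 2·[v]_L − 2·[Y]_L + [I_A]_L + 2·[κ]_L = (0) − 2·(1) − 2·(-1) + (4) + 2·(-1) = 2
  T: [τ]_T − 2·[v]_T − 2·[Y]_T + [I_A]_T + 2·[κ]_T = (1) − 2·(-1) − 2·(-2) + (0) + 2·(1) = 9
Net dimensions [M² L² T⁹] ≠ [1] — not dimensionless.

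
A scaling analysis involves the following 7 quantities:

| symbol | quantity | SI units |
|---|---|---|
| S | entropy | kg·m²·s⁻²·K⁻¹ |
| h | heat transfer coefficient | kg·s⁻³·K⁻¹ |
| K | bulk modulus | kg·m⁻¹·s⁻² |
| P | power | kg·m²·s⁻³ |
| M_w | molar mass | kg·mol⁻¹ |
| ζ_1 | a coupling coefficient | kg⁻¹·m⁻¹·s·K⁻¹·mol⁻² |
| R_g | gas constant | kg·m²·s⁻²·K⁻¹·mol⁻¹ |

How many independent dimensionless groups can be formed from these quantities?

There are 7 variables and 5 base dimensions (M, L, T, Θ, N).
The dimension matrix has rank 5.
Independent dimensionless groups: 7 − 5 = 2.

2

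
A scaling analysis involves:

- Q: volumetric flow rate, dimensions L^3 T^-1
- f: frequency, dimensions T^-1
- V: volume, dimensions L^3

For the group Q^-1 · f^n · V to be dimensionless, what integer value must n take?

1

Balance the T exponent: (-1)·n from f, plus −(-1) + (0) = 1 from the rest, must sum to zero.
−n + 1 = 0, so n = 1.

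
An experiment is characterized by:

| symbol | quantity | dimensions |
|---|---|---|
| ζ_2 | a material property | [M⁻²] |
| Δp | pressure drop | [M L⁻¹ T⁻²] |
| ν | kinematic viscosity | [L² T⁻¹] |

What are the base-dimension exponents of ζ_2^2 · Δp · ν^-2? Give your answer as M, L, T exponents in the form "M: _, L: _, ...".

M: -3, L: -5, T: 0

Collect each base-dimension exponent across the product:
  M: 2·(-2) + (1) − 2·(0) = -3
  L: 2·(0) + (-1) − 2·(2) = -5
  T: 2·(0) + (-2) − 2·(-1) = 0
So the dimensions are [M⁻³ L⁻⁵].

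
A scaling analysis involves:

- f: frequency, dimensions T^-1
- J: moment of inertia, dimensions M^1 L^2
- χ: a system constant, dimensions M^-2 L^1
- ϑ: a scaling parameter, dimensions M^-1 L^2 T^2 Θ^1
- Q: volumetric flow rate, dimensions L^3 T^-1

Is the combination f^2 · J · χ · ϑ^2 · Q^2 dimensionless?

no

Sum the exponent of each base dimension across the product:
  M: 2·[f]_M + [J]_M + [χ]_M + 2·[ϑ]_M + 2·[Q]_M = 2·(0) + (1) + (-2) + 2·(-1) + 2·(0) = -3
  L: 2·[f]_L + [J]_L + [χ]_L + 2·[ϑ]_L + 2·[Q]_L = 2·(0) + (2) + (1) + 2·(2) + 2·(3) = 13
  T: 2·[f]_T + [J]_T + [χ]_T + 2·[ϑ]_T + 2·[Q]_T = 2·(-1) + (0) + (0) + 2·(2) + 2·(-1) = 0
  Θ: 2·[f]_Θ + [J]_Θ + [χ]_Θ + 2·[ϑ]_Θ + 2·[Q]_Θ = 2·(0) + (0) + (0) + 2·(1) + 2·(0) = 2
Net dimensions [M⁻³ L¹³ Θ²] ≠ [1] — not dimensionless.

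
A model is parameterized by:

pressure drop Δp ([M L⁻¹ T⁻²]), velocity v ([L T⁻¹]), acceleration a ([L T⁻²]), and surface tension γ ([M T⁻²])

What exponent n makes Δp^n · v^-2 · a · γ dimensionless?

Balance the M exponent: (1)·n from Δp, plus −2·(0) + (0) + (1) = 1 from the rest, must sum to zero.
n + 1 = 0, so n = -1.

-1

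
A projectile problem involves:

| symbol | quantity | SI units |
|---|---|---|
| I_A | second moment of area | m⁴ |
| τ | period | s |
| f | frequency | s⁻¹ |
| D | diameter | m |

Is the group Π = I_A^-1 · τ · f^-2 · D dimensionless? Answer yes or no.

Sum the exponent of each base dimension across the product:
  L: −[I_A]_L + [τ]_L − 2·[f]_L + [D]_L = −(4) + (0) − 2·(0) + (1) = -3
  T: −[I_A]_T + [τ]_T − 2·[f]_T + [D]_T = −(0) + (1) − 2·(-1) + (0) = 3
Net dimensions [L⁻³ T³] ≠ [1] — not dimensionless.

no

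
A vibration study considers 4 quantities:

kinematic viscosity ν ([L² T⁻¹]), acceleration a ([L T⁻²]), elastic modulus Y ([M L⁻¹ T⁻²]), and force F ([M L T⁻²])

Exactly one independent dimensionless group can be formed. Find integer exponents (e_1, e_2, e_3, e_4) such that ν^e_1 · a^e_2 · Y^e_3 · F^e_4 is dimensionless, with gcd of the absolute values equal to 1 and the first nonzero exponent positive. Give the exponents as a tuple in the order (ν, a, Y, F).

M: e_1·(0) + e_2·(0) + e_3·(1) + e_4·(1) = 0
L: e_1·(2) + e_2·(1) + e_3·(-1) + e_4·(1) = 0
T: e_1·(-1) + e_2·(-2) + e_3·(-2) + e_4·(-2) = 0
Solving this homogeneous linear system for the smallest-integer solution (first nonzero entry positive) gives (4, -2, 3, -3).

(4, -2, 3, -3)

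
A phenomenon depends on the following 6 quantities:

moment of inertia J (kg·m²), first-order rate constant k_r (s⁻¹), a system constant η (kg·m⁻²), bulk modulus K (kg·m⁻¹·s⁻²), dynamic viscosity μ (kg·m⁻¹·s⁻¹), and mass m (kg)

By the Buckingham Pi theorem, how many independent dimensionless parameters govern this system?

3

There are 6 variables and 3 base dimensions (M, L, T).
The dimension matrix has rank 3.
Independent dimensionless groups: 6 − 3 = 3.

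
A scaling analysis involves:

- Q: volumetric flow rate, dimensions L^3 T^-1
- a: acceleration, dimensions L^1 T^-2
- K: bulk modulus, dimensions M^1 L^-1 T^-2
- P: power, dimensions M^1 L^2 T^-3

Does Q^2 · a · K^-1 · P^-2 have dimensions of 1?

no

Sum the exponent of each base dimension across the product:
  M: 2·[Q]_M + [a]_M − [K]_M − 2·[P]_M = 2·(0) + (0) − (1) − 2·(1) = -3
  L: 2·[Q]_L + [a]_L − [K]_L − 2·[P]_L = 2·(3) + (1) − (-1) − 2·(2) = 4
  T: 2·[Q]_T + [a]_T − [K]_T − 2·[P]_T = 2·(-1) + (-2) − (-2) − 2·(-3) = 4
Net dimensions [M⁻³ L⁴ T⁴] ≠ [1] — not dimensionless.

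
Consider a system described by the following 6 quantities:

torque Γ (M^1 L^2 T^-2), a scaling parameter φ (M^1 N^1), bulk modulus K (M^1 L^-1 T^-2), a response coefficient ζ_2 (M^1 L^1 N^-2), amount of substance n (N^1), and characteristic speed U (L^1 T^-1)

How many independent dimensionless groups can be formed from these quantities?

2

There are 6 variables and 4 base dimensions (M, L, T, N).
The dimension matrix has rank 4.
Independent dimensionless groups: 6 − 4 = 2.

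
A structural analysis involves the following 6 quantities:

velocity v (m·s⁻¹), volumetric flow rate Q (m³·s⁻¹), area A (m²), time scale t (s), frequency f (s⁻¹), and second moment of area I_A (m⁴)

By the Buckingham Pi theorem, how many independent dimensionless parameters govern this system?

4

There are 6 variables and 2 base dimensions (L, T).
The dimension matrix has rank 2.
Independent dimensionless groups: 6 − 2 = 4.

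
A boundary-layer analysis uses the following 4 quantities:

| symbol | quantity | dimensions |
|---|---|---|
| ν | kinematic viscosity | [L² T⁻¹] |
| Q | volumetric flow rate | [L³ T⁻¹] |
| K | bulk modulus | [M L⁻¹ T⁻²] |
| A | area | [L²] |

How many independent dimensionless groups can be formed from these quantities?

1

There are 4 variables and 3 base dimensions (M, L, T).
The dimension matrix has rank 3.
Independent dimensionless groups: 4 − 3 = 1.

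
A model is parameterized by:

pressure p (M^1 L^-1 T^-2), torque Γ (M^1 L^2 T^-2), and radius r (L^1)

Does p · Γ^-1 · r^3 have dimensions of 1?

Sum the exponent of each base dimension across the product:
  M: [p]_M − [Γ]_M + 3·[r]_M = (1) − (1) + 3·(0) = 0
  L: [p]_L − [Γ]_L + 3·[r]_L = (-1) − (2) + 3·(1) = 0
  T: [p]_T − [Γ]_T + 3·[r]_T = (-2) − (-2) + 3·(0) = 0
All base exponents vanish — dimensionless.

yes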